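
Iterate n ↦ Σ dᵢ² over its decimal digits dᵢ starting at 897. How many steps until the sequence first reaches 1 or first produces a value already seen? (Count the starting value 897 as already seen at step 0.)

897 → 8² + 9² + 7² = 194
194 → 1² + 9² + 4² = 98
98 → 9² + 8² = 145
145 → 1² + 4² + 5² = 42
42 → 4² + 2² = 20
20 → 2² + 0² = 4
4 → 4² = 16
16 → 1² + 6² = 37
37 → 3² + 7² = 58
58 → 5² + 8² = 89
89 → 8² + 9² = 145  — 145 repeats.
That took 11 steps.

11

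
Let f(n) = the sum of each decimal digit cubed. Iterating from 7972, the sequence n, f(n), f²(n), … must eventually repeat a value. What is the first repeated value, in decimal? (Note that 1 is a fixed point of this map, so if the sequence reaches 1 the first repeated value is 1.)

1

7972 → 7³ + 9³ + 7³ + 2³ = 343 + 729 + 343 + 8 = 1423
1423 → 1³ + 4³ + 2³ + 3³ = 1 + 64 + 8 + 27 = 100
100 → 1³ + 0³ + 0³ = 1 + 0 + 0 = 1  — reached the fixed point 1.
1 → 1, so 1 is the first repeated value.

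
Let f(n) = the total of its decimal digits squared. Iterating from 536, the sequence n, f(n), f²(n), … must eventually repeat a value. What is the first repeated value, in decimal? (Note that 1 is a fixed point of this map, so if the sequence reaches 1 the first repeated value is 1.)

536 → 5² + 3² + 6² = 25 + 9 + 36 = 70
70 → 7² + 0² = 49 + 0 = 49
49 → 4² + 9² = 16 + 81 = 97
97 → 9² + 7² = 81 + 49 = 130
130 → 1² + 3² + 0² = 1 + 9 + 0 = 10
10 → 1² + 0² = 1 + 0 = 1  — reached the fixed point 1.
1 → 1, so 1 is the first repeated value.

1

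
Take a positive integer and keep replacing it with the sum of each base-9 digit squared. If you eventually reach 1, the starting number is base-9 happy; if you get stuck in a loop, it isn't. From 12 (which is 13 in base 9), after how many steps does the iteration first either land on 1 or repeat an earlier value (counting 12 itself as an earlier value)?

6

12 = (1,3)_9 → 1² + 3² = 10
10 = (1,1)_9 → 1² + 1² = 2
2 = (2)_9 → 2² = 4
4 = (4)_9 → 4² = 16
16 = (1,7)_9 → 1² + 7² = 50
50 = (5,5)_9 → 5² + 5² = 50  — 50 repeats.
That took 6 steps.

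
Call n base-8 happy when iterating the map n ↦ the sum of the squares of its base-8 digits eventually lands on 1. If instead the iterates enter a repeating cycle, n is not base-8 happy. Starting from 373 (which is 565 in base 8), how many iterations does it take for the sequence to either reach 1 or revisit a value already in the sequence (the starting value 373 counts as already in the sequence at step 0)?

5

373 = (5,6,5)_8 → 5² + 6² + 5² = 25 + 36 + 25 = 86
86 = (1,2,6)_8 → 1² + 2² + 6² = 1 + 4 + 36 = 41
41 = (5,1)_8 → 5² + 1² = 25 + 1 = 26
26 = (3,2)_8 → 3² + 2² = 9 + 4 = 13
13 = (1,5)_8 → 1² + 5² = 1 + 25 = 26  — 26 repeats.
That took 5 steps.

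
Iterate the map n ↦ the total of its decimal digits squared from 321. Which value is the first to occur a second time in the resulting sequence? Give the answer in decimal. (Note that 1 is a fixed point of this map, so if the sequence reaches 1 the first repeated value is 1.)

321 → 3² + 2² + 1² = 9 + 4 + 1 = 14
14 → 1² + 4² = 1 + 16 = 17
17 → 1² + 7² = 1 + 49 = 50
50 → 5² + 0² = 25 + 0 = 25
25 → 2² + 5² = 4 + 25 = 29
29 → 2² + 9² = 4 + 81 = 85
85 → 8² + 5² = 64 + 25 = 89
89 → 8² + 9² = 64 + 81 = 145
145 → 1² + 4² + 5² = 1 + 16 + 25 = 42
42 → 4² + 2² = 16 + 4 = 20
20 → 2² + 0² = 4 + 0 = 4
4 → 4² = 16
16 → 1² + 6² = 1 + 36 = 37
37 → 3² + 7² = 9 + 49 = 58
58 → 5² + 8² = 25 + 64 = 89  — 89 already appeared earlier.

89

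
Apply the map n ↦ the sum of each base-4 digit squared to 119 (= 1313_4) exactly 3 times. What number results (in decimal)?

4

119 = (1,3,1,3)_4 → 1² + 3² + 1² + 3² = 20
20 = (1,1,0)_4 → 1² + 1² + 0² = 2
2 = (2)_4 → 2² = 4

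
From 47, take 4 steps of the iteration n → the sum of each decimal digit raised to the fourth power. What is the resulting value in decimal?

47 → 2657
2657 → 4338
4338 → 4514
4514 → 1138

1138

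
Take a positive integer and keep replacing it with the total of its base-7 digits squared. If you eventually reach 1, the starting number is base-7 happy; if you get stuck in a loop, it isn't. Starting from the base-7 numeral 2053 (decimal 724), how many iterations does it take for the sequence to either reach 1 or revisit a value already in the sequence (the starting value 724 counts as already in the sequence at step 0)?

5

724 = (2,0,5,3)_7 → 2² + 0² + 5² + 3² = 38
38 = (5,3)_7 → 5² + 3² = 34
34 = (4,6)_7 → 4² + 6² = 52
52 = (1,0,3)_7 → 1² + 0² + 3² = 10
10 = (1,3)_7 → 1² + 3² = 10  — 10 repeats.
That took 5 steps.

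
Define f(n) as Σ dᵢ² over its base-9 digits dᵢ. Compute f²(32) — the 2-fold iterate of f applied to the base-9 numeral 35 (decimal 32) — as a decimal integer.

32 = (3,5)_9 → 3² + 5² = 9 + 25 = 34
34 = (3,7)_9 → 3² + 7² = 9 + 49 = 58

58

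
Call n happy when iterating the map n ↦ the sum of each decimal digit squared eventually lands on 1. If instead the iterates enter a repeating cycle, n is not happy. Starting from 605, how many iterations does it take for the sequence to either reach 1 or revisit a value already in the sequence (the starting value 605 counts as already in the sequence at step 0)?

605 → 6² + 0² + 5² = 61
61 → 6² + 1² = 37
37 → 3² + 7² = 58
58 → 5² + 8² = 89
89 → 8² + 9² = 145
145 → 1² + 4² + 5² = 42
42 → 4² + 2² = 20
20 → 2² + 0² = 4
4 → 4² = 16
16 → 1² + 6² = 37  — 37 repeats.
That took 10 steps.

10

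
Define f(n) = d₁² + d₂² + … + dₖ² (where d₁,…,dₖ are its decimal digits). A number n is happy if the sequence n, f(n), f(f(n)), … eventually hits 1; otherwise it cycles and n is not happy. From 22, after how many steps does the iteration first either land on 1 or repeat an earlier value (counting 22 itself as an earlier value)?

22 → 2² + 2² = 8
8 → 8² = 64
64 → 6² + 4² = 52
52 → 5² + 2² = 29
29 → 2² + 9² = 85
85 → 8² + 5² = 89
89 → 8² + 9² = 145
145 → 1² + 4² + 5² = 42
42 → 4² + 2² = 20
20 → 2² + 0² = 4
4 → 4² = 16
16 → 1² + 6² = 37
37 → 3² + 7² = 58
58 → 5² + 8² = 89  — 89 repeats.
That took 14 steps.

14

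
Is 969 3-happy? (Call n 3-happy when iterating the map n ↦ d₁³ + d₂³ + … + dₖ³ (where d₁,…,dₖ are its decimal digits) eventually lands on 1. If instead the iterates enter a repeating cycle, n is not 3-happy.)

969 → 9³ + 6³ + 9³ = 729 + 216 + 729 = 1674
1674 → 1³ + 6³ + 7³ + 4³ = 1 + 216 + 343 + 64 = 624
624 → 6³ + 2³ + 4³ = 216 + 8 + 64 = 288
288 → 2³ + 8³ + 8³ = 8 + 512 + 512 = 1032
1032 → 1³ + 0³ + 3³ + 2³ = 1 + 0 + 27 + 8 = 36
36 → 3³ + 6³ = 27 + 216 = 243
243 → 2³ + 4³ + 3³ = 8 + 64 + 27 = 99
99 → 9³ + 9³ = 729 + 729 = 1458
1458 → 1³ + 4³ + 5³ + 8³ = 1 + 64 + 125 + 512 = 702
702 → 7³ + 0³ + 2³ = 343 + 0 + 8 = 351
351 → 3³ + 5³ + 1³ = 27 + 125 + 1 = 153
153 → 1³ + 5³ + 3³ = 1 + 125 + 27 = 153  — 153 already seen; the sequence cycles without reaching 1.

not 3-happy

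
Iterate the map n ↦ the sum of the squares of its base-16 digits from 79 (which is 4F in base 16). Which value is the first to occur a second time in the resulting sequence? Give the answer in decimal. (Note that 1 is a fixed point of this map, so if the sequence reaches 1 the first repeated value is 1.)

79 = (4,15)_16 → 4² + 15² = 241
241 = (15,1)_16 → 15² + 1² = 226
226 = (14,2)_16 → 14² + 2² = 200
200 = (12,8)_16 → 12² + 8² = 208
208 = (13,0)_16 → 13² + 0² = 169
169 = (10,9)_16 → 10² + 9² = 181
181 = (11,5)_16 → 11² + 5² = 146
146 = (9,2)_16 → 9² + 2² = 85
85 = (5,5)_16 → 5² + 5² = 50
50 = (3,2)_16 → 3² + 2² = 13
13 = (13)_16 → 13² = 169  — 169 already appeared earlier.

169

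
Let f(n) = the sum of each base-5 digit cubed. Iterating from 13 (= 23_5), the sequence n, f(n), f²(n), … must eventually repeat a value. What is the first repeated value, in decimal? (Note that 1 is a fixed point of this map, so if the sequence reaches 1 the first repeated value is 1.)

35

13 = (2,3)_5 → 2³ + 3³ = 8 + 27 = 35
35 = (1,2,0)_5 → 1³ + 2³ + 0³ = 1 + 8 + 0 = 9
9 = (1,4)_5 → 1³ + 4³ = 1 + 64 = 65
65 = (2,3,0)_5 → 2³ + 3³ + 0³ = 8 + 27 + 0 = 35  — 35 already appeared earlier.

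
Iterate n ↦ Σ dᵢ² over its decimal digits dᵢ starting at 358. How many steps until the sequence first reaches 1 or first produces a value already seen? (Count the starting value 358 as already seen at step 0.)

10

358 → 3² + 5² + 8² = 9 + 25 + 64 = 98
98 → 9² + 8² = 81 + 64 = 145
145 → 1² + 4² + 5² = 1 + 16 + 25 = 42
42 → 4² + 2² = 16 + 4 = 20
20 → 2² + 0² = 4 + 0 = 4
4 → 4² = 16
16 → 1² + 6² = 1 + 36 = 37
37 → 3² + 7² = 9 + 49 = 58
58 → 5² + 8² = 25 + 64 = 89
89 → 8² + 9² = 64 + 81 = 145  — 145 repeats.
That took 10 steps.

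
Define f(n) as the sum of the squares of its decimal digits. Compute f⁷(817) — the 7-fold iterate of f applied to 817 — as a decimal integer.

89

817 → 114
114 → 18
18 → 65
65 → 61
61 → 37
37 → 58
58 → 89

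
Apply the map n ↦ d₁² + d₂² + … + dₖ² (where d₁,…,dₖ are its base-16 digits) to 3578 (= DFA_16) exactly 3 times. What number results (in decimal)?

146

3578 = (13,15,10)_16 → 13² + 15² + 10² = 494
494 = (1,14,14)_16 → 1² + 14² + 14² = 393
393 = (1,8,9)_16 → 1² + 8² + 9² = 146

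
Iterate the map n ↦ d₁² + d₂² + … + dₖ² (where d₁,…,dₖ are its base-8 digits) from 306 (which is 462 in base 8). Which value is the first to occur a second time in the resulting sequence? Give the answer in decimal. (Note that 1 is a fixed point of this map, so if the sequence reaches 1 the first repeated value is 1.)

26

306 = (4,6,2)_8 → 4² + 6² + 2² = 56
56 = (7,0)_8 → 7² + 0² = 49
49 = (6,1)_8 → 6² + 1² = 37
37 = (4,5)_8 → 4² + 5² = 41
41 = (5,1)_8 → 5² + 1² = 26
26 = (3,2)_8 → 3² + 2² = 13
13 = (1,5)_8 → 1² + 5² = 26  — 26 already appeared earlier.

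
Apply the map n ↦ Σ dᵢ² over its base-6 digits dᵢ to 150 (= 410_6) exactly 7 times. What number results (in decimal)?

5

150 = (4,1,0)_6 → 4² + 1² + 0² = 16 + 1 + 0 = 17
17 = (2,5)_6 → 2² + 5² = 4 + 25 = 29
29 = (4,5)_6 → 4² + 5² = 16 + 25 = 41
41 = (1,0,5)_6 → 1² + 0² + 5² = 1 + 0 + 25 = 26
26 = (4,2)_6 → 4² + 2² = 16 + 4 = 20
20 = (3,2)_6 → 3² + 2² = 9 + 4 = 13
13 = (2,1)_6 → 2² + 1² = 4 + 1 = 5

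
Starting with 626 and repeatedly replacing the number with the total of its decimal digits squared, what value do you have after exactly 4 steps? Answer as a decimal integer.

145

626 → 6² + 2² + 6² = 36 + 4 + 36 = 76
76 → 7² + 6² = 49 + 36 = 85
85 → 8² + 5² = 64 + 25 = 89
89 → 8² + 9² = 64 + 81 = 145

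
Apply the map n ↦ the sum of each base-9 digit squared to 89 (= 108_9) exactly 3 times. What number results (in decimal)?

89

89 = (1,0,8)_9 → 65
65 = (7,2)_9 → 53
53 = (5,8)_9 → 89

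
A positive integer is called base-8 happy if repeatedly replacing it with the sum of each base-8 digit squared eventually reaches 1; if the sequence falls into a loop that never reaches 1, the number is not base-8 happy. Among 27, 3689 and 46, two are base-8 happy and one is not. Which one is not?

27: 27 → 18 → 8 → 1  — reaches 1 (base-8 happy)
3689: 3689 → 76 → 18 → 8 → 1  — reaches 1 (base-8 happy)
46: 46 → 61 → 74 → 6 → 36 → 32 → 16 → 4 → 16  — repeats 16 (not base-8 happy)

46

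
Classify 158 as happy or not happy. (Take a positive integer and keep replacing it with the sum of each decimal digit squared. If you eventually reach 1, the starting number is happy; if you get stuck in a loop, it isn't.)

not happy

158 → 1² + 5² + 8² = 1 + 25 + 64 = 90
90 → 9² + 0² = 81 + 0 = 81
81 → 8² + 1² = 64 + 1 = 65
65 → 6² + 5² = 36 + 25 = 61
61 → 6² + 1² = 36 + 1 = 37
37 → 3² + 7² = 9 + 49 = 58
58 → 5² + 8² = 25 + 64 = 89
89 → 8² + 9² = 64 + 81 = 145
145 → 1² + 4² + 5² = 1 + 16 + 25 = 42
42 → 4² + 2² = 16 + 4 = 20
20 → 2² + 0² = 4 + 0 = 4
4 → 4² = 16
16 → 1² + 6² = 1 + 36 = 37  — 37 already seen; the sequence cycles without reaching 1.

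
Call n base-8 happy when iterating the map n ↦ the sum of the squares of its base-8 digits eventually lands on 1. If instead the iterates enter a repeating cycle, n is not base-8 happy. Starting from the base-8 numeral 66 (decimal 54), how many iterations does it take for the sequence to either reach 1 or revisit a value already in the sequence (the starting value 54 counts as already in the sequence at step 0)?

54 = (6,6)_8 → 6² + 6² = 36 + 36 = 72
72 = (1,1,0)_8 → 1² + 1² + 0² = 1 + 1 + 0 = 2
2 = (2)_8 → 2² = 4
4 = (4)_8 → 4² = 16
16 = (2,0)_8 → 2² + 0² = 4 + 0 = 4  — 4 repeats.
That took 5 steps.

5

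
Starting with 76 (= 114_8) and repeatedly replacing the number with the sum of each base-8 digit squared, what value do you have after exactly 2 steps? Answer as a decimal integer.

8

76 = (1,1,4)_8 → 1² + 1² + 4² = 18
18 = (2,2)_8 → 2² + 2² = 8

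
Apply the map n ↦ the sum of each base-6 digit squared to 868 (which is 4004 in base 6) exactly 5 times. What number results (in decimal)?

20

868 = (4,0,0,4)_6 → 4² + 0² + 0² + 4² = 16 + 0 + 0 + 16 = 32
32 = (5,2)_6 → 5² + 2² = 25 + 4 = 29
29 = (4,5)_6 → 4² + 5² = 16 + 25 = 41
41 = (1,0,5)_6 → 1² + 0² + 5² = 1 + 0 + 25 = 26
26 = (4,2)_6 → 4² + 2² = 16 + 4 = 20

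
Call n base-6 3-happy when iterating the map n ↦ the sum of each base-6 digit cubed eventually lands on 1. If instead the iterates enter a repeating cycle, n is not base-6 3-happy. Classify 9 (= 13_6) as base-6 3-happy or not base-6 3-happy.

9 = (1,3)_6 → 1³ + 3³ = 1 + 27 = 28
28 = (4,4)_6 → 4³ + 4³ = 64 + 64 = 128
128 = (3,3,2)_6 → 3³ + 3³ + 2³ = 27 + 27 + 8 = 62
62 = (1,4,2)_6 → 1³ + 4³ + 2³ = 1 + 64 + 8 = 73
73 = (2,0,1)_6 → 2³ + 0³ + 1³ = 8 + 0 + 1 = 9  — 9 already seen; the sequence cycles without reaching 1.

not base-6 3-happy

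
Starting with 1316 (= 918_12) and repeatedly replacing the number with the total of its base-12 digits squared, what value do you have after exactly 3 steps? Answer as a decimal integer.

25

1316 = (9,1,8)_12 → 9² + 1² + 8² = 81 + 1 + 64 = 146
146 = (1,0,2)_12 → 1² + 0² + 2² = 1 + 0 + 4 = 5
5 = (5)_12 → 5² = 25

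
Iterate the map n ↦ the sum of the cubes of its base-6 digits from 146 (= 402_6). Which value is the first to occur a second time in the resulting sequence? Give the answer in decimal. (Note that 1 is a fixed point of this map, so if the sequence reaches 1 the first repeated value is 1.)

9

146 = (4,0,2)_6 → 72
72 = (2,0,0)_6 → 8
8 = (1,2)_6 → 9
9 = (1,3)_6 → 28
28 = (4,4)_6 → 128
128 = (3,3,2)_6 → 62
62 = (1,4,2)_6 → 73
73 = (2,0,1)_6 → 9  — 9 already appeared earlier.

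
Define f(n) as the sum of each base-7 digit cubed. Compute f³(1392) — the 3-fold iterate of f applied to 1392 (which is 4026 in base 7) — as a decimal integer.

1392 = (4,0,2,6)_7 → 4³ + 0³ + 2³ + 6³ = 288
288 = (5,6,1)_7 → 5³ + 6³ + 1³ = 342
342 = (6,6,6)_7 → 6³ + 6³ + 6³ = 648

648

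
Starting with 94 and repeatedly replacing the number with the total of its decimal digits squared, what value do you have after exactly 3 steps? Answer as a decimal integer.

94 → 9² + 4² = 81 + 16 = 97
97 → 9² + 7² = 81 + 49 = 130
130 → 1² + 3² + 0² = 1 + 9 + 0 = 10

10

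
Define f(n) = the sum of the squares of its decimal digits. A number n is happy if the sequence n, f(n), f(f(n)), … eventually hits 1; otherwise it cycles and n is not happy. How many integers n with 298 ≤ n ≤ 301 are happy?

1

298: 298 → 149 → 98 → 145 → 42 → 20 → 4 → 16 → 37 → 58 → 89 → 145  — not happy
299: 299 → 166 → 73 → 58 → 89 → 145 → 42 → 20 → 4 → 16 → 37 → 58  — not happy
300: 300 → 9 → 81 → 65 → 61 → 37 → 58 → 89 → 145 → 42 → 20 → 4 → 16 → 37  — not happy
301: 301 → 10 → 1  — happy
happy: 301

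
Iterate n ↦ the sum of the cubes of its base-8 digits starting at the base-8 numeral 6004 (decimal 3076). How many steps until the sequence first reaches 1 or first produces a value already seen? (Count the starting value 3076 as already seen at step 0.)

3076 = (6,0,0,4)_8 → 6³ + 0³ + 0³ + 4³ = 280
280 = (4,3,0)_8 → 4³ + 3³ + 0³ = 91
91 = (1,3,3)_8 → 1³ + 3³ + 3³ = 55
55 = (6,7)_8 → 6³ + 7³ = 559
559 = (1,0,5,7)_8 → 1³ + 0³ + 5³ + 7³ = 469
469 = (7,2,5)_8 → 7³ + 2³ + 5³ = 476
476 = (7,3,4)_8 → 7³ + 3³ + 4³ = 434
434 = (6,6,2)_8 → 6³ + 6³ + 2³ = 440
440 = (6,7,0)_8 → 6³ + 7³ + 0³ = 559  — 559 repeats.
That took 9 steps.

9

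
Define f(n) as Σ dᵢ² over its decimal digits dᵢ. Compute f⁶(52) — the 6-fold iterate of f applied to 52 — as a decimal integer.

20

52 → 5² + 2² = 29
29 → 2² + 9² = 85
85 → 8² + 5² = 89
89 → 8² + 9² = 145
145 → 1² + 4² + 5² = 42
42 → 4² + 2² = 20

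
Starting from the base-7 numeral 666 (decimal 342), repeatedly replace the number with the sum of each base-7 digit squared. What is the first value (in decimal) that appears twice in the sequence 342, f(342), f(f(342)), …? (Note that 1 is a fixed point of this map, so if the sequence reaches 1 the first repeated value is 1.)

4

342 = (6,6,6)_7 → 108
108 = (2,1,3)_7 → 14
14 = (2,0)_7 → 4
4 = (4)_7 → 16
16 = (2,2)_7 → 8
8 = (1,1)_7 → 2
2 = (2)_7 → 4  — 4 already appeared earlier.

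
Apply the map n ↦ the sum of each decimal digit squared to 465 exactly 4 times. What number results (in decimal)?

465 → 4² + 6² + 5² = 77
77 → 7² + 7² = 98
98 → 9² + 8² = 145
145 → 1² + 4² + 5² = 42

42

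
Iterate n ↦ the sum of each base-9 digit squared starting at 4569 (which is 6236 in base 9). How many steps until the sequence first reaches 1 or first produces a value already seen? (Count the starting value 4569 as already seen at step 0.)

6

4569 = (6,2,3,6)_9 → 6² + 2² + 3² + 6² = 85
85 = (1,0,4)_9 → 1² + 0² + 4² = 17
17 = (1,8)_9 → 1² + 8² = 65
65 = (7,2)_9 → 7² + 2² = 53
53 = (5,8)_9 → 5² + 8² = 89
89 = (1,0,8)_9 → 1² + 0² + 8² = 65  — 65 repeats.
That took 6 steps.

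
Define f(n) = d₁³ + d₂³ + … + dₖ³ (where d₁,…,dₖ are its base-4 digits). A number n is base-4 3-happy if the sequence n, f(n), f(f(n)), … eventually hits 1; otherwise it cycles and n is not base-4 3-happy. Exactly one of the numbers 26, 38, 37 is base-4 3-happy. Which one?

37

26: 26 → 17 → 2 → 8 → 8  — repeats 8 (not base-4 3-happy)
38: 38 → 17 → 2 → 8 → 8  — repeats 8 (not base-4 3-happy)
37: 37 → 10 → 16 → 1  — reaches 1 (base-4 3-happy)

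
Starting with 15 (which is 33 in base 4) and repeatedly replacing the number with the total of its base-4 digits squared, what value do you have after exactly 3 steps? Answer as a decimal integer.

2

15 = (3,3)_4 → 3² + 3² = 9 + 9 = 18
18 = (1,0,2)_4 → 1² + 0² + 2² = 1 + 0 + 4 = 5
5 = (1,1)_4 → 1² + 1² = 1 + 1 = 2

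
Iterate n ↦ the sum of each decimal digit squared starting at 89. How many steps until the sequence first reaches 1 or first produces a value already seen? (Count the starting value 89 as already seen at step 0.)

89 → 145
145 → 42
42 → 20
20 → 4
4 → 16
16 → 37
37 → 58
58 → 89  — 89 repeats.
That took 8 steps.

8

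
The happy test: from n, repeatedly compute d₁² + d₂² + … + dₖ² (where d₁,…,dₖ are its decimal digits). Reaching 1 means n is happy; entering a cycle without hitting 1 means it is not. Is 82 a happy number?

82 → 8² + 2² = 64 + 4 = 68
68 → 6² + 8² = 36 + 64 = 100
100 → 1² + 0² + 0² = 1 + 0 + 0 = 1  — reached 1.

happy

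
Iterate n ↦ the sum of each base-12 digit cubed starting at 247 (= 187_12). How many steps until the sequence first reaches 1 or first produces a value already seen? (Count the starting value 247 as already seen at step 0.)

247 = (1,8,7)_12 → 1³ + 8³ + 7³ = 856
856 = (5,11,4)_12 → 5³ + 11³ + 4³ = 1520
1520 = (10,6,8)_12 → 10³ + 6³ + 8³ = 1728
1728 = (1,0,0,0)_12 → 1³ + 0³ + 0³ + 0³ = 1  — reached 1.
That took 4 steps.

4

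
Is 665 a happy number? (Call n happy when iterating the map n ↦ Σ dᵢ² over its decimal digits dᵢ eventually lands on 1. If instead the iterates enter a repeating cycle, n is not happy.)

665 → 97
97 → 130
130 → 10
10 → 1  — reached 1.

happy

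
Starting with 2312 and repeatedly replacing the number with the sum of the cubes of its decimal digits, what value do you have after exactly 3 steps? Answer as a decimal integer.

2312 → 2³ + 3³ + 1³ + 2³ = 44
44 → 4³ + 4³ = 128
128 → 1³ + 2³ + 8³ = 521

521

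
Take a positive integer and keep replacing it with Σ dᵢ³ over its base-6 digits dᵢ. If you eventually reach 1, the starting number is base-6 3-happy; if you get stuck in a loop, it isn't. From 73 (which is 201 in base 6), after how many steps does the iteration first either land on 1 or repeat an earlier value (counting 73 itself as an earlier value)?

73 = (2,0,1)_6 → 2³ + 0³ + 1³ = 8 + 0 + 1 = 9
9 = (1,3)_6 → 1³ + 3³ = 1 + 27 = 28
28 = (4,4)_6 → 4³ + 4³ = 64 + 64 = 128
128 = (3,3,2)_6 → 3³ + 3³ + 2³ = 27 + 27 + 8 = 62
62 = (1,4,2)_6 → 1³ + 4³ + 2³ = 1 + 64 + 8 = 73  — 73 repeats.
That took 5 steps.

5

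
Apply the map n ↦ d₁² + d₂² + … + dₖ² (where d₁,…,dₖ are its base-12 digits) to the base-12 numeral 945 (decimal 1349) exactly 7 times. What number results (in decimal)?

1349 = (9,4,5)_12 → 9² + 4² + 5² = 81 + 16 + 25 = 122
122 = (10,2)_12 → 10² + 2² = 100 + 4 = 104
104 = (8,8)_12 → 8² + 8² = 64 + 64 = 128
128 = (10,8)_12 → 10² + 8² = 100 + 64 = 164
164 = (1,1,8)_12 → 1² + 1² + 8² = 1 + 1 + 64 = 66
66 = (5,6)_12 → 5² + 6² = 25 + 36 = 61
61 = (5,1)_12 → 5² + 1² = 25 + 1 = 26

26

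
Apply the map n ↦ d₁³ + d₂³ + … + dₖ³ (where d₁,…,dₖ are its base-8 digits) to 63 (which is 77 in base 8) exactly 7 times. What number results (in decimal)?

2

63 = (7,7)_8 → 7³ + 7³ = 343 + 343 = 686
686 = (1,2,5,6)_8 → 1³ + 2³ + 5³ + 6³ = 1 + 8 + 125 + 216 = 350
350 = (5,3,6)_8 → 5³ + 3³ + 6³ = 125 + 27 + 216 = 368
368 = (5,6,0)_8 → 5³ + 6³ + 0³ = 125 + 216 + 0 = 341
341 = (5,2,5)_8 → 5³ + 2³ + 5³ = 125 + 8 + 125 = 258
258 = (4,0,2)_8 → 4³ + 0³ + 2³ = 64 + 0 + 8 = 72
72 = (1,1,0)_8 → 1³ + 1³ + 0³ = 1 + 1 + 0 = 2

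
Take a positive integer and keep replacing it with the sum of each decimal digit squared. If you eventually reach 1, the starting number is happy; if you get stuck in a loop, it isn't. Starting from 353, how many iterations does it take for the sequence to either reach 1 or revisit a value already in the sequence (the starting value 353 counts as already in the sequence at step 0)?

353 → 3² + 5² + 3² = 9 + 25 + 9 = 43
43 → 4² + 3² = 16 + 9 = 25
25 → 2² + 5² = 4 + 25 = 29
29 → 2² + 9² = 4 + 81 = 85
85 → 8² + 5² = 64 + 25 = 89
89 → 8² + 9² = 64 + 81 = 145
145 → 1² + 4² + 5² = 1 + 16 + 25 = 42
42 → 4² + 2² = 16 + 4 = 20
20 → 2² + 0² = 4 + 0 = 4
4 → 4² = 16
16 → 1² + 6² = 1 + 36 = 37
37 → 3² + 7² = 9 + 49 = 58
58 → 5² + 8² = 25 + 64 = 89  — 89 repeats.
That took 13 steps.

13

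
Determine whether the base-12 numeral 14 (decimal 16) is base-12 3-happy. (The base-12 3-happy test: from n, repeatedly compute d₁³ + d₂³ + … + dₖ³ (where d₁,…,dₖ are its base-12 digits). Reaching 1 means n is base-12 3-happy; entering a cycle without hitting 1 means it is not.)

16 = (1,4)_12 → 65
65 = (5,5)_12 → 250
250 = (1,8,10)_12 → 1513
1513 = (10,6,1)_12 → 1217
1217 = (8,5,5)_12 → 762
762 = (5,3,6)_12 → 368
368 = (2,6,8)_12 → 736
736 = (5,1,4)_12 → 190
190 = (1,3,10)_12 → 1028
1028 = (7,1,8)_12 → 856
856 = (5,11,4)_12 → 1520
1520 = (10,6,8)_12 → 1728
1728 = (1,0,0,0)_12 → 1  — reached 1.

base-12 3-happy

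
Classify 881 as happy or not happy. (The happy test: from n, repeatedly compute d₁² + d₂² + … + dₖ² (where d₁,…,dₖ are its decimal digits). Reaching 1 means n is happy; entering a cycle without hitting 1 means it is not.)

881 → 8² + 8² + 1² = 64 + 64 + 1 = 129
129 → 1² + 2² + 9² = 1 + 4 + 81 = 86
86 → 8² + 6² = 64 + 36 = 100
100 → 1² + 0² + 0² = 1 + 0 + 0 = 1  — reached 1.

happy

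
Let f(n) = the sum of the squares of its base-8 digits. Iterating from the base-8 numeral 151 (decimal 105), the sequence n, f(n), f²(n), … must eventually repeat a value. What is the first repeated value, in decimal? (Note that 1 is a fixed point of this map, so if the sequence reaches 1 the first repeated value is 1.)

105 = (1,5,1)_8 → 1² + 5² + 1² = 27
27 = (3,3)_8 → 3² + 3² = 18
18 = (2,2)_8 → 2² + 2² = 8
8 = (1,0)_8 → 1² + 0² = 1  — reached the fixed point 1.
1 → 1, so 1 is the first repeated value.

1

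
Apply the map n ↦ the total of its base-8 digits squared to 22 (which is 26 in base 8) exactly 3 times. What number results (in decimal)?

10

22 = (2,6)_8 → 2² + 6² = 4 + 36 = 40
40 = (5,0)_8 → 5² + 0² = 25 + 0 = 25
25 = (3,1)_8 → 3² + 1² = 9 + 1 = 10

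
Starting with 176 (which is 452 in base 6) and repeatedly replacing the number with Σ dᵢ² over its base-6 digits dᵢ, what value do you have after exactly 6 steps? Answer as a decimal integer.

5

176 = (4,5,2)_6 → 45
45 = (1,1,3)_6 → 11
11 = (1,5)_6 → 26
26 = (4,2)_6 → 20
20 = (3,2)_6 → 13
13 = (2,1)_6 → 5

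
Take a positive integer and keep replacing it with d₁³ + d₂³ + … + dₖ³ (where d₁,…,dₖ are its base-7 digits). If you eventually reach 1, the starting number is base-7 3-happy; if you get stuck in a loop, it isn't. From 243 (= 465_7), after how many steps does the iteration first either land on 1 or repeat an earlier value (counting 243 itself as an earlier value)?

5

243 = (4,6,5)_7 → 405
405 = (1,1,1,6)_7 → 219
219 = (4,3,2)_7 → 99
99 = (2,0,1)_7 → 9
9 = (1,2)_7 → 9  — 9 repeats.
That took 5 steps.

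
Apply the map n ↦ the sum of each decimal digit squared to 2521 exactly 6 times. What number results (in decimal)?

2521 → 2² + 5² + 2² + 1² = 34
34 → 3² + 4² = 25
25 → 2² + 5² = 29
29 → 2² + 9² = 85
85 → 8² + 5² = 89
89 → 8² + 9² = 145

145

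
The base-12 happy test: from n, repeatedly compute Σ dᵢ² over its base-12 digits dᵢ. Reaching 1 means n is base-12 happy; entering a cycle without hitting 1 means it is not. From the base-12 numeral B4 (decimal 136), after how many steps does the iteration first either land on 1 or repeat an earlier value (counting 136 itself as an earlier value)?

5

136 = (11,4)_12 → 11² + 4² = 137
137 = (11,5)_12 → 11² + 5² = 146
146 = (1,0,2)_12 → 1² + 0² + 2² = 5
5 = (5)_12 → 5² = 25
25 = (2,1)_12 → 2² + 1² = 5  — 5 repeats.
That took 5 steps.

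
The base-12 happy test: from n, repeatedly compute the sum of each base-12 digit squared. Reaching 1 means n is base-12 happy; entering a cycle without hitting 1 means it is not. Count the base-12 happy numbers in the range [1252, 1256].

1252: 1252 → 144 → 1  — base-12 happy
1253: 1253 → 153 → 82 → 136 → 137 → 146 → 5 → 25 → 5  — not base-12 happy
1254: 1254 → 164 → 66 → 61 → 26 → 8 → 64 → 41 → 34 → 104 → 128 → 164  — not base-12 happy
1255: 1255 → 177 → 86 → 53 → 41 → 34 → 104 → 128 → 164 → 66 → 61 → 26 → 8 → 64 → 41  — not base-12 happy
1256: 1256 → 192 → 17 → 26 → 8 → 64 → 41 → 34 → 104 → 128 → 164 → 66 → 61 → 26  — not base-12 happy
base-12 happy: 1252

1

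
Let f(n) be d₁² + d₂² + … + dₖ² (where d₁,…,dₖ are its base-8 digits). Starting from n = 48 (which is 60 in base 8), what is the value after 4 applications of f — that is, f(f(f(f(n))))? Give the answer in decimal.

48 = (6,0)_8 → 6² + 0² = 36 + 0 = 36
36 = (4,4)_8 → 4² + 4² = 16 + 16 = 32
32 = (4,0)_8 → 4² + 0² = 16 + 0 = 16
16 = (2,0)_8 → 2² + 0² = 4 + 0 = 4

4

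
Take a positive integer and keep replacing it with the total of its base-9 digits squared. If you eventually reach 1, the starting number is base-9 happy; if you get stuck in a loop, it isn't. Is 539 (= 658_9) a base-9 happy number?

539 = (6,5,8)_9 → 6² + 5² + 8² = 125
125 = (1,4,8)_9 → 1² + 4² + 8² = 81
81 = (1,0,0)_9 → 1² + 0² + 0² = 1  — reached 1.

base-9 happy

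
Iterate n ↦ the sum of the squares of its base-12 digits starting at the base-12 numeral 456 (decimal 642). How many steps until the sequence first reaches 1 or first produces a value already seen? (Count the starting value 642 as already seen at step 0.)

642 = (4,5,6)_12 → 77
77 = (6,5)_12 → 61
61 = (5,1)_12 → 26
26 = (2,2)_12 → 8
8 = (8)_12 → 64
64 = (5,4)_12 → 41
41 = (3,5)_12 → 34
34 = (2,10)_12 → 104
104 = (8,8)_12 → 128
128 = (10,8)_12 → 164
164 = (1,1,8)_12 → 66
66 = (5,6)_12 → 61  — 61 repeats.
That took 12 steps.

12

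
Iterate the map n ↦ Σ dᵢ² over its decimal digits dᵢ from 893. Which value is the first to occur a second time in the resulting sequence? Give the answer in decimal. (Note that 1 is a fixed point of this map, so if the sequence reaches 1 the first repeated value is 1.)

42

893 → 8² + 9² + 3² = 154
154 → 1² + 5² + 4² = 42
42 → 4² + 2² = 20
20 → 2² + 0² = 4
4 → 4² = 16
16 → 1² + 6² = 37
37 → 3² + 7² = 58
58 → 5² + 8² = 89
89 → 8² + 9² = 145
145 → 1² + 4² + 5² = 42  — 42 already appeared earlier.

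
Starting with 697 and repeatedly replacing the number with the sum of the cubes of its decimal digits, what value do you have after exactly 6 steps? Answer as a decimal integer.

55

697 → 6³ + 9³ + 7³ = 1288
1288 → 1³ + 2³ + 8³ + 8³ = 1033
1033 → 1³ + 0³ + 3³ + 3³ = 55
55 → 5³ + 5³ = 250
250 → 2³ + 5³ + 0³ = 133
133 → 1³ + 3³ + 3³ = 55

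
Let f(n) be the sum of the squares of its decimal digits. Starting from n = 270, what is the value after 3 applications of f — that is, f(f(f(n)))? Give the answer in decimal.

25

270 → 2² + 7² + 0² = 53
53 → 5² + 3² = 34
34 → 3² + 4² = 25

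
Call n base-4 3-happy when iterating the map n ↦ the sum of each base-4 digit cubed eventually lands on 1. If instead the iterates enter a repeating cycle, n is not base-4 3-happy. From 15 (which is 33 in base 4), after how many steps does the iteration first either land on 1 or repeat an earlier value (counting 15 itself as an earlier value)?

4

15 = (3,3)_4 → 54
54 = (3,1,2)_4 → 36
36 = (2,1,0)_4 → 9
9 = (2,1)_4 → 9  — 9 repeats.
That took 4 steps.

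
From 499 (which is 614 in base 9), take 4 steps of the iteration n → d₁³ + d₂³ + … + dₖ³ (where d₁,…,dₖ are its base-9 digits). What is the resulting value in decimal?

499 = (6,1,4)_9 → 6³ + 1³ + 4³ = 216 + 1 + 64 = 281
281 = (3,4,2)_9 → 3³ + 4³ + 2³ = 27 + 64 + 8 = 99
99 = (1,2,0)_9 → 1³ + 2³ + 0³ = 1 + 8 + 0 = 9
9 = (1,0)_9 → 1³ + 0³ = 1 + 0 = 1

1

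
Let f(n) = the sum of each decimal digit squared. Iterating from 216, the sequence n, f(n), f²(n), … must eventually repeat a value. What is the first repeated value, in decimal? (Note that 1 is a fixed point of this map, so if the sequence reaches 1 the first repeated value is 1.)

89

216 → 2² + 1² + 6² = 4 + 1 + 36 = 41
41 → 4² + 1² = 16 + 1 = 17
17 → 1² + 7² = 1 + 49 = 50
50 → 5² + 0² = 25 + 0 = 25
25 → 2² + 5² = 4 + 25 = 29
29 → 2² + 9² = 4 + 81 = 85
85 → 8² + 5² = 64 + 25 = 89
89 → 8² + 9² = 64 + 81 = 145
145 → 1² + 4² + 5² = 1 + 16 + 25 = 42
42 → 4² + 2² = 16 + 4 = 20
20 → 2² + 0² = 4 + 0 = 4
4 → 4² = 16
16 → 1² + 6² = 1 + 36 = 37
37 → 3² + 7² = 9 + 49 = 58
58 → 5² + 8² = 25 + 64 = 89  — 89 already appeared earlier.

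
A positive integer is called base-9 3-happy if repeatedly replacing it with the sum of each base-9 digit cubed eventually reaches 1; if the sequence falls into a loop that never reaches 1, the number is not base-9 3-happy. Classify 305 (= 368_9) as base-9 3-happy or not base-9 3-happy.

305 = (3,6,8)_9 → 755
755 = (1,0,2,8)_9 → 521
521 = (6,3,8)_9 → 755  — 755 already seen; the sequence cycles without reaching 1.

not base-9 3-happy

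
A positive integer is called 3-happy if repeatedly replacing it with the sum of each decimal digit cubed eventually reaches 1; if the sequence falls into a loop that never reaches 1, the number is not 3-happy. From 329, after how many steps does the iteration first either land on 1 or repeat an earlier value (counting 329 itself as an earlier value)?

329 → 3³ + 2³ + 9³ = 764
764 → 7³ + 6³ + 4³ = 623
623 → 6³ + 2³ + 3³ = 251
251 → 2³ + 5³ + 1³ = 134
134 → 1³ + 3³ + 4³ = 92
92 → 9³ + 2³ = 737
737 → 7³ + 3³ + 7³ = 713
713 → 7³ + 1³ + 3³ = 371
371 → 3³ + 7³ + 1³ = 371  — 371 repeats.
That took 9 steps.

9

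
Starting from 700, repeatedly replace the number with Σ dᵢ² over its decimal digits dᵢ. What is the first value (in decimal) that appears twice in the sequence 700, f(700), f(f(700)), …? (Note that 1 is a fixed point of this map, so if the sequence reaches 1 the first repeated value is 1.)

1

700 → 49
49 → 97
97 → 130
130 → 10
10 → 1  — reached the fixed point 1.
1 → 1, so 1 is the first repeated value.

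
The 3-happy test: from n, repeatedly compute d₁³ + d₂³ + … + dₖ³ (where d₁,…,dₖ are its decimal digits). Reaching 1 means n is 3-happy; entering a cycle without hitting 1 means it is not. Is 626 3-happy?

626 → 6³ + 2³ + 6³ = 440
440 → 4³ + 4³ + 0³ = 128
128 → 1³ + 2³ + 8³ = 521
521 → 5³ + 2³ + 1³ = 134
134 → 1³ + 3³ + 4³ = 92
92 → 9³ + 2³ = 737
737 → 7³ + 3³ + 7³ = 713
713 → 7³ + 1³ + 3³ = 371
371 → 3³ + 7³ + 1³ = 371  — 371 already seen; the sequence cycles without reaching 1.

not 3-happy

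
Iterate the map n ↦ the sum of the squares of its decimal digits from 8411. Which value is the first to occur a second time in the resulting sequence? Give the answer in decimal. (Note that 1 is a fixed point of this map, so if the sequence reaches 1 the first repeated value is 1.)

8411 → 8² + 4² + 1² + 1² = 64 + 16 + 1 + 1 = 82
82 → 8² + 2² = 64 + 4 = 68
68 → 6² + 8² = 36 + 64 = 100
100 → 1² + 0² + 0² = 1 + 0 + 0 = 1  — reached the fixed point 1.
1 → 1, so 1 is the first repeated value.

1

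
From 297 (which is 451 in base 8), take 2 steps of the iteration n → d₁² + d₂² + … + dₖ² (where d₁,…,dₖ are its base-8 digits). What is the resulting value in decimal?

297 = (4,5,1)_8 → 4² + 5² + 1² = 16 + 25 + 1 = 42
42 = (5,2)_8 → 5² + 2² = 25 + 4 = 29

29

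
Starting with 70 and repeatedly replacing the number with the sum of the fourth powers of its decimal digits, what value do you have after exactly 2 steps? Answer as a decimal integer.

273

70 → 2401
2401 → 273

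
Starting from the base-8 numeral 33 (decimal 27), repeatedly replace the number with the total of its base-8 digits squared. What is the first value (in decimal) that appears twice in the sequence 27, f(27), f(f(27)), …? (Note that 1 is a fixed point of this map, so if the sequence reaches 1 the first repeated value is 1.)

1

27 = (3,3)_8 → 3² + 3² = 9 + 9 = 18
18 = (2,2)_8 → 2² + 2² = 4 + 4 = 8
8 = (1,0)_8 → 1² + 0² = 1 + 0 = 1  — reached the fixed point 1.
1 → 1, so 1 is the first repeated value.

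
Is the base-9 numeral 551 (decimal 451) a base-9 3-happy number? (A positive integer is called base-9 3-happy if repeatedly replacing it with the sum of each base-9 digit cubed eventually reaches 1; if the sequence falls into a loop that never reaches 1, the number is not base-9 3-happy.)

not base-9 3-happy

451 = (5,5,1)_9 → 5³ + 5³ + 1³ = 251
251 = (3,0,8)_9 → 3³ + 0³ + 8³ = 539
539 = (6,5,8)_9 → 6³ + 5³ + 8³ = 853
853 = (1,1,4,7)_9 → 1³ + 1³ + 4³ + 7³ = 409
409 = (5,0,4)_9 → 5³ + 0³ + 4³ = 189
189 = (2,3,0)_9 → 2³ + 3³ + 0³ = 35
35 = (3,8)_9 → 3³ + 8³ = 539  — 539 already seen; the sequence cycles without reaching 1.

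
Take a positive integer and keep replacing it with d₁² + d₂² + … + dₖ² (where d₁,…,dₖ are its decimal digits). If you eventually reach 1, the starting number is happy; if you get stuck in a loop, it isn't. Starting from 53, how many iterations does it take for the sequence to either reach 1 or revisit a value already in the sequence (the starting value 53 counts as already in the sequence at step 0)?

53 → 5² + 3² = 34
34 → 3² + 4² = 25
25 → 2² + 5² = 29
29 → 2² + 9² = 85
85 → 8² + 5² = 89
89 → 8² + 9² = 145
145 → 1² + 4² + 5² = 42
42 → 4² + 2² = 20
20 → 2² + 0² = 4
4 → 4² = 16
16 → 1² + 6² = 37
37 → 3² + 7² = 58
58 → 5² + 8² = 89  — 89 repeats.
That took 13 steps.

13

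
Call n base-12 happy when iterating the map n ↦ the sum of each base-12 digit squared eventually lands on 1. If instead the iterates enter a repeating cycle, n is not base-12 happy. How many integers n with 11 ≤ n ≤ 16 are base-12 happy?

1

11: 11 → 121 → 101 → 89 → 74 → 40 → 25 → 5 → 25  — not base-12 happy
12: 12 → 1  — base-12 happy
13: 13 → 2 → 4 → 16 → 17 → 26 → 8 → 64 → 41 → 34 → 104 → 128 → 164 → 66 → 61 → 26  — not base-12 happy
14: 14 → 5 → 25 → 5  — not base-12 happy
15: 15 → 10 → 100 → 80 → 100  — not base-12 happy
16: 16 → 17 → 26 → 8 → 64 → 41 → 34 → 104 → 128 → 164 → 66 → 61 → 26  — not base-12 happy
base-12 happy: 12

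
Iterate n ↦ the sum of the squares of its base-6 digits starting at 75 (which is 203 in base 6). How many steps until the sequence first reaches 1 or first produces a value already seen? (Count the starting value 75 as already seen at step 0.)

75 = (2,0,3)_6 → 2² + 0² + 3² = 4 + 0 + 9 = 13
13 = (2,1)_6 → 2² + 1² = 4 + 1 = 5
5 = (5)_6 → 5² = 25
25 = (4,1)_6 → 4² + 1² = 16 + 1 = 17
17 = (2,5)_6 → 2² + 5² = 4 + 25 = 29
29 = (4,5)_6 → 4² + 5² = 16 + 25 = 41
41 = (1,0,5)_6 → 1² + 0² + 5² = 1 + 0 + 25 = 26
26 = (4,2)_6 → 4² + 2² = 16 + 4 = 20
20 = (3,2)_6 → 3² + 2² = 9 + 4 = 13  — 13 repeats.
That took 9 steps.

9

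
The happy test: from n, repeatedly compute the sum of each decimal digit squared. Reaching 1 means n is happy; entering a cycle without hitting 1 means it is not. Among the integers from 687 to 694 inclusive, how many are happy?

687: 687 → 149 → 98 → 145 → 42 → 20 → 4 → 16 → 37 → 58 → 89 → 145  (repeats 145)
688: 688 → 164 → 53 → 34 → 25 → 29 → 85 → 89 → 145 → 42 → 20 → 4 → 16 → 37 → 58 → 89  (repeats 89)
689: 689 → 181 → 66 → 72 → 53 → 34 → 25 → 29 → 85 → 89 → 145 → 42 → 20 → 4 → 16 → 37 → 58 → 89  (repeats 89)
690: 690 → 117 → 51 → 26 → 40 → 16 → 37 → 58 → 89 → 145 → 42 → 20 → 4 → 16  (repeats 16)
691: 691 → 118 → 66 → 72 → 53 → 34 → 25 → 29 → 85 → 89 → 145 → 42 → 20 → 4 → 16 → 37 → 58 → 89  (repeats 89)
692: 692 → 121 → 6 → 36 → 45 → 41 → 17 → 50 → 25 → 29 → 85 → 89 → 145 → 42 → 20 → 4 → 16 → 37 → 58 → 89  (repeats 89)
693: 693 → 126 → 41 → 17 → 50 → 25 → 29 → 85 → 89 → 145 → 42 → 20 → 4 → 16 → 37 → 58 → 89  (repeats 89)
694: 694 → 133 → 19 → 82 → 68 → 100 → 1  (reaches 1)
happy: 694

1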